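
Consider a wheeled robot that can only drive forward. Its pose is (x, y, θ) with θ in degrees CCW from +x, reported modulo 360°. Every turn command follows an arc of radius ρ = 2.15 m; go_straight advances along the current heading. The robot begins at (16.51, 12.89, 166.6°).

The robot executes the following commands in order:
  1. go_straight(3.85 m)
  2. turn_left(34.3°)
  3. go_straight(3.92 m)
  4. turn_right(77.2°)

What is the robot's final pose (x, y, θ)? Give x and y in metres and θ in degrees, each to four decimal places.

(5.2818, 13.1165, 123.7000°)

set_pose: (x, y, θ) = (16.5100, 12.8900, 166.6000°), ρ = 2.15
go_straight(3.85): x += 3.85·cos θ, y += 3.85·sin θ → (12.7648, 13.7822, 166.6000°)
turn_left(34.3°): centre at ρ to the left, rotate +34.3° → (11.4996, 13.6993, 200.9000°)
go_straight(3.92): x += 3.92·cos θ, y += 3.92·sin θ → (7.8375, 12.3009, 200.9000°)
turn_right(77.2°): centre at ρ to the right, rotate −77.2° → (5.2818, 13.1165, 123.7000°)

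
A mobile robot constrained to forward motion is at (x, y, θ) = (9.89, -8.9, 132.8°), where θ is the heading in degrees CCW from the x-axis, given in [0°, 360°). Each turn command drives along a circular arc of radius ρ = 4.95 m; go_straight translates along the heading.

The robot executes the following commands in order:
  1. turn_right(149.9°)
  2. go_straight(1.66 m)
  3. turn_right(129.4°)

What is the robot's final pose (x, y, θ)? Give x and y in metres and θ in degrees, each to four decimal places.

set_pose: (x, y, θ) = (9.8900, -8.9000, 132.8000°), ρ = 4.95
turn_right(149.9°): centre at ρ to the right, rotate −149.9° → (14.9775, -0.8056, -17.1000° ≡ 342.9000°)
go_straight(1.66): x += 1.66·cos θ, y += 1.66·sin θ → (16.5641, -1.2937, 342.9000°)
turn_right(129.4°): centre at ρ to the right, rotate −129.4° → (17.8407, -10.1526, 213.5000°)

(17.8407, -10.1526, 213.5000°)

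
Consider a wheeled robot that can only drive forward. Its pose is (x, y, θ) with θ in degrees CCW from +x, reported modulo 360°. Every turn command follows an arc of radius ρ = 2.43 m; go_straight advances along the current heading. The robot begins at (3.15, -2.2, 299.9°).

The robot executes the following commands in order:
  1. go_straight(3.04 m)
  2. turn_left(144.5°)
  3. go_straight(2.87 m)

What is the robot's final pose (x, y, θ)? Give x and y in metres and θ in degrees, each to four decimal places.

set_pose: (x, y, θ) = (3.1500, -2.2000, 299.9000°), ρ = 2.43
go_straight(3.04): x += 3.04·cos θ, y += 3.04·sin θ → (4.6654, -4.8354, 299.9000°)
turn_left(144.5°): centre at ρ to the left, rotate +144.5° → (9.1904, -3.8612, 444.4000° ≡ 84.4000°)
go_straight(2.87): x += 2.87·cos θ, y += 2.87·sin θ → (9.4704, -1.0049, 84.4000°)

(9.4704, -1.0049, 84.4000°)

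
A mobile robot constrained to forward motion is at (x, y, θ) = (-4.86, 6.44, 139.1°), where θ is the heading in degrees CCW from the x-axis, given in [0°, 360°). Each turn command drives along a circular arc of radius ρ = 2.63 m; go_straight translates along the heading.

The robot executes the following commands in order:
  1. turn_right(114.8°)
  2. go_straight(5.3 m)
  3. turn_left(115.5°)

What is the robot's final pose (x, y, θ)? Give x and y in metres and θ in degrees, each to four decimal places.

set_pose: (x, y, θ) = (-4.8600, 6.4400, 139.1000°), ρ = 2.63
turn_right(114.8°): centre at ρ to the right, rotate −114.8° → (-4.2203, 10.8249, 24.3000°)
go_straight(5.3): x += 5.3·cos θ, y += 5.3·sin θ → (0.6101, 13.0059, 24.3000°)
turn_left(115.5°): centre at ρ to the left, rotate +115.5° → (1.2254, 17.4117, 139.8000°)

(1.2254, 17.4117, 139.8000°)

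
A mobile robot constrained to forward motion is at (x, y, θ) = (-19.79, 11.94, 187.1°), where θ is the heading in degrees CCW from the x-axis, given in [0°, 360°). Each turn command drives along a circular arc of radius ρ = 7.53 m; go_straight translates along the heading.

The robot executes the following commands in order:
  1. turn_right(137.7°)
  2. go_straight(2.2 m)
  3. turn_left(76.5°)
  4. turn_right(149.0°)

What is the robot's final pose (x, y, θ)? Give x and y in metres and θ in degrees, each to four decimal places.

set_pose: (x, y, θ) = (-19.7900, 11.9400, 187.1000°), ρ = 7.53
turn_right(137.7°): centre at ρ to the right, rotate −137.7° → (-26.4380, 24.3126, 49.4000°)
go_straight(2.2): x += 2.2·cos θ, y += 2.2·sin θ → (-25.0063, 25.9830, 49.4000°)
turn_left(76.5°): centre at ρ to the left, rotate +76.5° → (-24.6240, 35.2987, 125.9000°)
turn_right(149.0°): centre at ρ to the right, rotate −149.0° → (-15.5701, 46.6403, -23.1000° ≡ 336.9000°)

(-15.5701, 46.6403, 336.9000°)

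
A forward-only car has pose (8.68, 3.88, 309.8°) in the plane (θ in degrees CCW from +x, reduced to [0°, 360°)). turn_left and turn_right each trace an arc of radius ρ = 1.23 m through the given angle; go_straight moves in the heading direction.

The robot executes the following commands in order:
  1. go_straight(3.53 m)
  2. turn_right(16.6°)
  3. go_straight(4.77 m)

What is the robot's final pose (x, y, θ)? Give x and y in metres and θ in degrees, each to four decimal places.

(13.0042, -3.5191, 293.2000°)

set_pose: (x, y, θ) = (8.6800, 3.8800, 309.8000°), ρ = 1.23
go_straight(3.53): x += 3.53·cos θ, y += 3.53·sin θ → (10.9396, 1.1680, 309.8000°)
turn_right(16.6°): centre at ρ to the right, rotate −16.6° → (11.1251, 0.8652, 293.2000°)
go_straight(4.77): x += 4.77·cos θ, y += 4.77·sin θ → (13.0042, -3.5191, 293.2000°)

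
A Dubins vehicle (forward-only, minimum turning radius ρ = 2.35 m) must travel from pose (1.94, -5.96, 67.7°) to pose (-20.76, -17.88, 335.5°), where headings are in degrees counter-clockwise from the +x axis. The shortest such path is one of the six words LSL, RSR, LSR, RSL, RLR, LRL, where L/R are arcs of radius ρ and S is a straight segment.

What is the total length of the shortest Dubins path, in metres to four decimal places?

33.2588 m

Let ψ = atan2(Δy, Δx) = atan2(-11.92, -22.70) = -152.2956° be the start→goal bearing.
Normalize: d = |goal − start| / ρ = 25.639353/2.35 = 10.910363, α = (θ_start − ψ) mod 360° = 219.9956° = 3.839647 rad, β = (θ_goal − ψ) mod 360° = 127.7956° = 2.230454 rad.
Common terms: sin α = -0.642729, cos α = -0.766094, sin β = 0.790202, cos β = -0.612846, cos(α−β) = -0.038388, d² = 119.036016. Work in radians in the unit-radius frame; every candidate has L = ρ·(t + p + q).
LSL: p² = 2 + d² − 2cos(α−β) + 2d(sin α − sin β) = 89.845202; p = √p² = 9.478671; φ = atan2(cos β − cos α, d + sin α − sin β) = 0.016168 rad; t = (φ − α) mod 2π = 2.459706 rad, q = (β − φ) mod 2π = 2.214285 rad → L = 2.35·(2.459706 + 9.478671 + 2.214285) = 2.35·14.152663 = 33.258757 m
RSR: p² = 2 + d² − 2cos(α−β) + 2d(sin β − sin α) = 152.380382; p = √p² = 12.344245; φ = atan2(cos α − cos β, d − sin α + sin β) = -0.012415 rad; t = (α − φ) mod 2π = 3.852062 rad, q = (φ − β) mod 2π = 4.040317 rad → L = 2.35·(3.852062 + 12.344245 + 4.040317) = 2.35·20.236624 = 47.556066 m
LSR: p² = d² − 2 + 2cos(α−β) + 2d(sin α + sin β) = 120.177225; p = √p² = 10.962537; φ = atan2(−cos α − cos β, d + sin α + sin β) − atan2(−2, p) = 0.304517 rad; t = (φ − α) mod 2π = 2.748055 rad, q = (φ − β) mod 2π = 4.357249 rad → L = 2.35·(2.748055 + 10.962537 + 4.357249) = 2.35·18.067841 = 42.459426 m
RSL: p² = d² − 2 + 2cos(α−β) − 2d(sin α + sin β) = 113.741256; p = √p² = 10.664955; φ = atan2(cos α + cos β, d − sin α − sin β) − atan2(2, p) = -0.312803 rad; t = (α − φ) mod 2π = 4.152450 rad, q = (β − φ) mod 2π = 2.543256 rad → L = 2.35·(4.152450 + 10.664955 + 2.543256) = 2.35·17.360661 = 40.797553 m
RLR: c = (6 − d² + 2cos(α−β) + 2d(sin α − sin β))/8 = -18.047548, |c| > 1 → infeasible
LRL: c = (6 − d² + 2cos(α−β) − 2d(sin α − sin β))/8 = -10.230650, |c| > 1 → infeasible
Shortest: LSL with L = 33.258757 m ≈ 33.2588 m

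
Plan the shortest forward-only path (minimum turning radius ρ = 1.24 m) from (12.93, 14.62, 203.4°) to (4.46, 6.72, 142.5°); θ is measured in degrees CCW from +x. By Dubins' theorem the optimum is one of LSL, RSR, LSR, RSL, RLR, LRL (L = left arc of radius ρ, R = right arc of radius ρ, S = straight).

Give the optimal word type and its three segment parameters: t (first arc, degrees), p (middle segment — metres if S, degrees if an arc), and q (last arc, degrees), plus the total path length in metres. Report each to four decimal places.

Let ψ = atan2(Δy, Δx) = atan2(-7.90, -8.47) = -136.9942° be the start→goal bearing.
Normalize: d = |goal − start| / ρ = 11.582353/1.24 = 9.340607, α = (θ_start − ψ) mod 360° = 340.3942° = 5.941000 rad, β = (θ_goal − ψ) mod 360° = 279.4942° = 4.878094 rad.
Common terms: sin α = -0.335547, cos α = 0.942024, sin β = -0.986302, cos β = 0.164948, cos(α−β) = 0.486335, d² = 87.246943. Work in radians in the unit-radius frame; every candidate has L = ρ·(t + p + q).
LSL: p² = 2 + d² − 2cos(α−β) + 2d(sin α − sin β) = 100.431179; p = √p² = 10.021536; φ = atan2(cos β − cos α, d + sin α − sin β) = -0.077618 rad; t = (φ − α) mod 2π = 0.264567 rad, q = (β − φ) mod 2π = 4.955713 rad → L = 1.24·(0.264567 + 10.021536 + 4.955713) = 1.24·15.241816 = 18.899851 m
RSR: p² = 2 + d² − 2cos(α−β) + 2d(sin β − sin α) = 76.117366; p = √p² = 8.724527; φ = atan2(cos α − cos β, d − sin α + sin β) = 0.089186 rad; t = (α − φ) mod 2π = 5.851814 rad, q = (φ − β) mod 2π = 1.494277 rad → L = 1.24·(5.851814 + 8.724527 + 1.494277) = 1.24·16.070618 = 19.927566 m
LSR: p² = d² − 2 + 2cos(α−β) + 2d(sin α + sin β) = 61.525873; p = √p² = 7.843843; φ = atan2(−cos α − cos β, d + sin α + sin β) − atan2(−2, p) = 0.112477 rad; t = (φ − α) mod 2π = 0.454662 rad, q = (φ − β) mod 2π = 1.517568 rad → L = 1.24·(0.454662 + 7.843843 + 1.517568) = 1.24·9.816073 = 12.171930 m
RSL: p² = d² − 2 + 2cos(α−β) − 2d(sin α + sin β) = 110.913355; p = √p² = 10.531541; φ = atan2(cos α + cos β, d − sin α − sin β) − atan2(2, p) = -0.084222 rad; t = (α − φ) mod 2π = 6.025222 rad, q = (β − φ) mod 2π = 4.962316 rad → L = 1.24·(6.025222 + 10.531541 + 4.962316) = 1.24·21.519079 = 26.683658 m
RLR: c = (6 − d² + 2cos(α−β) + 2d(sin α − sin β))/8 = -8.514671, |c| > 1 → infeasible
LRL: c = (6 − d² + 2cos(α−β) − 2d(sin α − sin β))/8 = -11.553897, |c| > 1 → infeasible
Shortest: LSR with L = 12.171930 m ≈ 12.1719 m
Convert LSR to answer units (arcs ×180/π): t = 0.454662·180/π = 26.0502°, p = ρ·p = 1.24·7.843843 = 9.7264 m, q = 1.517568·180/π = 86.9502°, L = 12.1719 m.

LSR: t = 26.0502°, p = 9.7264 m, q = 86.9502°, L = 12.1719 m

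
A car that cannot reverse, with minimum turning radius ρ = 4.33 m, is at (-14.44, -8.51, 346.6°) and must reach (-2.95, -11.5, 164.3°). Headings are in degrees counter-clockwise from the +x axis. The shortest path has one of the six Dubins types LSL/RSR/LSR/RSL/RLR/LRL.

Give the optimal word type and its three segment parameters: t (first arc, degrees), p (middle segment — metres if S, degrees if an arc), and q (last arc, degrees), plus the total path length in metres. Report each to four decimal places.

RSL: t = 48.9390°, p = 7.8656 m, q = 226.6390°, L = 28.6918 m

Let ψ = atan2(Δy, Δx) = atan2(-2.99, 11.49) = -14.5864° be the start→goal bearing.
Normalize: d = |goal − start| / ρ = 11.872666/4.33 = 2.741955, α = (θ_start − ψ) mod 360° = 1.1864° = 0.020706 rad, β = (θ_goal − ψ) mod 360° = 178.8864° = 3.122156 rad.
Common terms: sin α = 0.020704, cos α = 0.999786, sin β = 0.019435, cos β = -0.999811, cos(α−β) = -0.999194, d² = 7.518318. Work in radians in the unit-radius frame; every candidate has L = ρ·(t + p + q).
LSL: p² = 2 + d² − 2cos(α−β) + 2d(sin α − sin β) = 11.523666; p = √p² = 3.394653; φ = atan2(cos β − cos α, d + sin α − sin β) = -0.629874 rad; t = (φ − α) mod 2π = 5.632605 rad, q = (β − φ) mod 2π = 3.752030 rad → L = 4.33·(5.632605 + 3.394653 + 3.752030) = 4.33·12.779288 = 55.334317 m
RSR: p² = 2 + d² − 2cos(α−β) + 2d(sin β − sin α) = 11.509748; p = √p² = 3.392602; φ = atan2(cos α − cos β, d − sin α + sin β) = 0.630315 rad; t = (α − φ) mod 2π = 5.673576 rad, q = (φ − β) mod 2π = 3.791344 rad → L = 4.33·(5.673576 + 3.392602 + 3.791344) = 4.33·12.857523 = 55.673073 m
LSR: p² = d² − 2 + 2cos(α−β) + 2d(sin α + sin β) = 3.740053; p = √p² = 1.933922; φ = atan2(−cos α − cos β, d + sin α + sin β) − atan2(−2, p) = 0.802203 rad; t = (φ − α) mod 2π = 0.781497 rad, q = (φ − β) mod 2π = 3.963232 rad → L = 4.33·(0.781497 + 1.933922 + 3.963232) = 4.33·6.678651 = 28.918558 m
RSL: p² = d² − 2 + 2cos(α−β) − 2d(sin α + sin β) = 3.299806; p = √p² = 1.816537; φ = atan2(cos α + cos β, d − sin α − sin β) − atan2(2, p) = -0.833441 rad; t = (α − φ) mod 2π = 0.854147 rad, q = (β − φ) mod 2π = 3.955597 rad → L = 4.33·(0.854147 + 1.816537 + 3.955597) = 4.33·6.626281 = 28.691797 m
RLR: c = (6 − d² + 2cos(α−β) + 2d(sin α − sin β))/8 = -0.438719; p = 2π − arccos c = 4.258217 rad; φ = atan2(cos α − cos β, d − sin α + sin β) = 0.630315 rad; t = (α − φ + p/2) mod 2π = 1.519499 rad, q = (α − β − t + p) mod 2π = 5.920453 rad → L = 4.33·(1.519499 + 4.258217 + 5.920453) = 4.33·11.698169 = 50.653071 m
LRL: c = (6 − d² + 2cos(α−β) − 2d(sin α − sin β))/8 = -0.440458; p = 2π − arccos c = 4.256280 rad; φ = atan2(cos β − cos α, d + sin α − sin β) = -0.629874 rad; t = (φ − α + p/2) mod 2π = 1.477560 rad, q = (β − α − t + p) mod 2π = 5.880170 rad → L = 4.33·(1.477560 + 4.256280 + 5.880170) = 4.33·11.614010 = 50.288663 m
Shortest: RSL with L = 28.691797 m ≈ 28.6918 m
Convert RSL to answer units (arcs ×180/π): t = 0.854147·180/π = 48.9390°, p = ρ·p = 4.33·1.816537 = 7.8656 m, q = 3.955597·180/π = 226.6390°, L = 28.6918 m.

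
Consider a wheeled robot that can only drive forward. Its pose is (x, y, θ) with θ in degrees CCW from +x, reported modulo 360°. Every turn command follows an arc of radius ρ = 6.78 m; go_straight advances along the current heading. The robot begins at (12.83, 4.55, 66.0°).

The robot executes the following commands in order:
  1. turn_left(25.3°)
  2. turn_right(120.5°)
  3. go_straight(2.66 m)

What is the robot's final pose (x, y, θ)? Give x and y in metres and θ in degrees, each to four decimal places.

set_pose: (x, y, θ) = (12.8300, 4.5500, 66.0000°), ρ = 6.78
turn_left(25.3°): centre at ρ to the left, rotate +25.3° → (13.4144, 7.4615, 91.3000°)
turn_right(120.5°): centre at ρ to the right, rotate −120.5° → (23.5004, 13.5337, -29.2000° ≡ 330.8000°)
go_straight(2.66): x += 2.66·cos θ, y += 2.66·sin θ → (25.8223, 12.2360, 330.8000°)

(25.8223, 12.2360, 330.8000°)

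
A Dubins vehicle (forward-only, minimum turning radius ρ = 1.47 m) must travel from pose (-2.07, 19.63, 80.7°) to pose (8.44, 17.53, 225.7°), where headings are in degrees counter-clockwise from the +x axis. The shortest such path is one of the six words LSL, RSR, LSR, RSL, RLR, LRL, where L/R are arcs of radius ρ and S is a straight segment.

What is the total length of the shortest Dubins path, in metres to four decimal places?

13.5669 m

Let ψ = atan2(Δy, Δx) = atan2(-2.10, 10.51) = -11.2994° be the start→goal bearing.
Normalize: d = |goal − start| / ρ = 10.717747/1.47 = 7.290984, α = (θ_start − ψ) mod 360° = 91.9994° = 1.605693 rad, β = (θ_goal − ψ) mod 360° = 236.9994° = 4.136421 rad.
Common terms: sin α = 0.999391, cos α = -0.034890, sin β = -0.838665, cos β = -0.544647, cos(α−β) = -0.819152, d² = 53.158452. Work in radians in the unit-radius frame; every candidate has L = ρ·(t + p + q).
LSL: p² = 2 + d² − 2cos(α−β) + 2d(sin α − sin β) = 83.599239; p = √p² = 9.143262; φ = atan2(cos β − cos α, d + sin α − sin β) = -0.055781 rad; t = (φ − α) mod 2π = 4.621711 rad, q = (β − φ) mod 2π = 4.192202 rad → L = 1.47·(4.621711 + 9.143262 + 4.192202) = 1.47·17.957175 = 26.397047 m
RSR: p² = 2 + d² − 2cos(α−β) + 2d(sin β − sin α) = 29.994274; p = √p² = 5.476703; φ = atan2(cos α − cos β, d − sin α + sin β) = 0.093212 rad; t = (α − φ) mod 2π = 1.512481 rad, q = (φ − β) mod 2π = 2.239977 rad → L = 1.47·(1.512481 + 5.476703 + 2.239977) = 1.47·9.229161 = 13.566866 m
LSR: p² = d² − 2 + 2cos(α−β) + 2d(sin α + sin β) = 51.863848; p = √p² = 7.201656; φ = atan2(−cos α − cos β, d + sin α + sin β) − atan2(−2, p) = 0.348504 rad; t = (φ − α) mod 2π = 5.025996 rad, q = (φ − β) mod 2π = 2.495268 rad → L = 1.47·(5.025996 + 7.201656 + 2.495268) = 1.47·14.722920 = 21.642692 m
RSL: p² = d² − 2 + 2cos(α−β) − 2d(sin α + sin β) = 47.176449; p = √p² = 6.868511; φ = atan2(cos α + cos β, d − sin α − sin β) − atan2(2, p) = -0.364449 rad; t = (α − φ) mod 2π = 1.970143 rad, q = (β − φ) mod 2π = 4.500870 rad → L = 1.47·(1.970143 + 6.868511 + 4.500870) = 1.47·13.339524 = 19.609101 m
RLR: c = (6 − d² + 2cos(α−β) + 2d(sin α − sin β))/8 = -2.749284, |c| > 1 → infeasible
LRL: c = (6 − d² + 2cos(α−β) − 2d(sin α − sin β))/8 = -9.449905, |c| > 1 → infeasible
Shortest: RSR with L = 13.566866 m ≈ 13.5669 m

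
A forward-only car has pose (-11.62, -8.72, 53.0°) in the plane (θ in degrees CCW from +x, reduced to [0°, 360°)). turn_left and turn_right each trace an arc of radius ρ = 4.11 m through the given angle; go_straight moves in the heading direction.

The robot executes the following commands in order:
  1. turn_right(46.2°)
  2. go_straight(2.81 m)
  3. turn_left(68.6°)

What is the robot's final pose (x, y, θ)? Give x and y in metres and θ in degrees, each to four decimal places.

(-2.5434, -3.7346, 75.4000°)

set_pose: (x, y, θ) = (-11.6200, -8.7200, 53.0000°), ρ = 4.11
turn_right(46.2°): centre at ρ to the right, rotate −46.2° → (-8.8242, -7.1124, 6.8000°)
go_straight(2.81): x += 2.81·cos θ, y += 2.81·sin θ → (-6.0340, -6.7797, 6.8000°)
turn_left(68.6°): centre at ρ to the left, rotate +68.6° → (-2.5434, -3.7346, 75.4000°)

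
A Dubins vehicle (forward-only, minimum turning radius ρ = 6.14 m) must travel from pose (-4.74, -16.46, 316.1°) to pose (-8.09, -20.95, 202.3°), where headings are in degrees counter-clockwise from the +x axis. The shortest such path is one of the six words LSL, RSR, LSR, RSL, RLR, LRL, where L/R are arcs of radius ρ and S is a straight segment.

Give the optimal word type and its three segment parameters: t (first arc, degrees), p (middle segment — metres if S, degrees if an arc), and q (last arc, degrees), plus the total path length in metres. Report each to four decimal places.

RLR: t = 18.2436°, p = 332.7173°, q = 68.2737°, L = 44.9265 m

Let ψ = atan2(Δy, Δx) = atan2(-4.49, -3.35) = -126.7267° be the start→goal bearing.
Normalize: d = |goal − start| / ρ = 5.602017/6.14 = 0.912381, α = (θ_start − ψ) mod 360° = 82.8267° = 1.445599 rad, β = (θ_goal − ψ) mod 360° = 329.0267° = 5.742599 rad.
Common terms: sin α = 0.992173, cos α = 0.124871, sin β = -0.514638, cos β = 0.857407, cos(α−β) = -0.403545, d² = 0.832439. Work in radians in the unit-radius frame; every candidate has L = ρ·(t + p + q).
LSL: p² = 2 + d² − 2cos(α−β) + 2d(sin α − sin β) = 6.389101; p = √p² = 2.527667; φ = atan2(cos β − cos α, d + sin α − sin β) = 0.294026 rad; t = (φ − α) mod 2π = 5.131612 rad, q = (β − φ) mod 2π = 5.448574 rad → L = 6.14·(5.131612 + 2.527667 + 5.448574) = 6.14·13.107853 = 80.482217 m
RSR: p² = 2 + d² − 2cos(α−β) + 2d(sin β − sin α) = 0.889958; p = √p² = 0.943376; φ = atan2(cos α − cos β, d − sin α + sin β) = -2.252492 rad; t = (α − φ) mod 2π = 3.698090 rad, q = (φ − β) mod 2π = 4.571280 rad → L = 6.14·(3.698090 + 0.943376 + 4.571280) = 6.14·9.212746 = 56.566259 m
LSR: p² = d² − 2 + 2cos(α−β) + 2d(sin α + sin β) = -1.103265 < 0 → infeasible
RSL: p² = d² − 2 + 2cos(α−β) − 2d(sin α + sin β) = -2.846039 < 0 → infeasible
RLR: c = (6 − d² + 2cos(α−β) + 2d(sin α − sin β))/8 = 0.888755; p = 2π − arccos c = 5.807011 rad; φ = atan2(cos α − cos β, d − sin α + sin β) = -2.252492 rad; t = (α − φ + p/2) mod 2π = 0.318411 rad, q = (α − β − t + p) mod 2π = 1.191600 rad → L = 6.14·(0.318411 + 5.807011 + 1.191600) = 6.14·7.317022 = 44.926517 m
LRL: c = (6 − d² + 2cos(α−β) − 2d(sin α − sin β))/8 = 0.201362; p = 2π − arccos c = 4.915138 rad; φ = atan2(cos β − cos α, d + sin α − sin β) = 0.294026 rad; t = (φ − α + p/2) mod 2π = 1.305996 rad, q = (β − α − t + p) mod 2π = 1.622957 rad → L = 6.14·(1.305996 + 4.915138 + 1.622957) = 6.14·7.844091 = 48.162716 m
Shortest: RLR with L = 44.926517 m ≈ 44.9265 m
Convert RLR to answer units (arcs ×180/π): t = 0.318411·180/π = 18.2436°, p = 5.807011·180/π = 332.7173°, q = 1.191600·180/π = 68.2737°, L = 44.9265 m.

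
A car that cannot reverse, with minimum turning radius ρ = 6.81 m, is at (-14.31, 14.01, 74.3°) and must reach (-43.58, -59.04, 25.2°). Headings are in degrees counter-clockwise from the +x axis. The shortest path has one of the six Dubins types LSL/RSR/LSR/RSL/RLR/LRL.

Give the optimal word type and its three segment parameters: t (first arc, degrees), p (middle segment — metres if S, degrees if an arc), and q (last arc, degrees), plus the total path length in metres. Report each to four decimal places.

Let ψ = atan2(Δy, Δx) = atan2(-73.05, -29.27) = -111.8352° be the start→goal bearing.
Normalize: d = |goal − start| / ρ = 78.695841/6.81 = 11.555924, α = (θ_start − ψ) mod 360° = 186.1352° = 3.248672 rad, β = (θ_goal − ψ) mod 360° = 137.0352° = 2.391716 rad.
Common terms: sin α = -0.106875, cos α = -0.994272, sin β = 0.681549, cos β = -0.731773, cos(α−β) = 0.654741, d² = 133.539375. Work in radians in the unit-radius frame; every candidate has L = ρ·(t + p + q).
LSL: p² = 2 + d² − 2cos(α−β) + 2d(sin α − sin β) = 116.007960; p = √p² = 10.770699; φ = atan2(cos β − cos α, d + sin α − sin β) = 0.024374 rad; t = (φ − α) mod 2π = 3.058887 rad, q = (β − φ) mod 2π = 2.367342 rad → L = 6.81·(3.058887 + 10.770699 + 2.367342) = 6.81·16.196928 = 110.301078 m
RSR: p² = 2 + d² − 2cos(α−β) + 2d(sin β − sin α) = 152.451826; p = √p² = 12.347138; φ = atan2(cos α − cos β, d − sin α + sin β) = -0.021262 rad; t = (α − φ) mod 2π = 3.269934 rad, q = (φ − β) mod 2π = 3.870208 rad → L = 6.81·(3.269934 + 12.347138 + 3.870208) = 6.81·19.487280 = 132.708379 m
LSR: p² = d² − 2 + 2cos(α−β) + 2d(sin α + sin β) = 146.130628; p = √p² = 12.088450; φ = atan2(−cos α − cos β, d + sin α + sin β) − atan2(−2, p) = 0.305302 rad; t = (φ − α) mod 2π = 3.339815 rad, q = (φ − β) mod 2π = 4.196771 rad → L = 6.81·(3.339815 + 12.088450 + 4.196771) = 6.81·19.625036 = 133.646498 m
RSL: p² = d² − 2 + 2cos(α−β) − 2d(sin α + sin β) = 119.567085; p = √p² = 10.934674; φ = atan2(cos α + cos β, d − sin α − sin β) − atan2(2, p) = -0.336810 rad; t = (α − φ) mod 2π = 3.585483 rad, q = (β − φ) mod 2π = 2.728526 rad → L = 6.81·(3.585483 + 10.934674 + 2.728526) = 6.81·17.248682 = 117.463524 m
RLR: c = (6 − d² + 2cos(α−β) + 2d(sin α − sin β))/8 = -18.056478, |c| > 1 → infeasible
LRL: c = (6 − d² + 2cos(α−β) − 2d(sin α − sin β))/8 = -13.500995, |c| > 1 → infeasible
Shortest: LSL with L = 110.301078 m ≈ 110.3011 m
Convert LSL to answer units (arcs ×180/π): t = 3.058887·180/π = 175.2613°, p = ρ·p = 6.81·10.770699 = 73.3485 m, q = 2.367342·180/π = 135.6387°, L = 110.3011 m.

LSL: t = 175.2613°, p = 73.3485 m, q = 135.6387°, L = 110.3011 m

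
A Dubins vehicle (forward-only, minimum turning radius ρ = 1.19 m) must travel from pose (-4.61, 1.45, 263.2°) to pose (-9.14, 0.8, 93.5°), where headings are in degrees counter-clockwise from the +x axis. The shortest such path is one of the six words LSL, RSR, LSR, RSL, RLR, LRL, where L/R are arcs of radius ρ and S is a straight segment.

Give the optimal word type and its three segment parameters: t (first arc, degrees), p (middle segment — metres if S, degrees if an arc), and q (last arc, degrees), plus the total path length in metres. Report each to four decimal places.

RSR: t = 64.8115°, p = 2.2768 m, q = 104.8885°, L = 5.8014 m

Let ψ = atan2(Δy, Δx) = atan2(-0.65, -4.53) = -171.8345° be the start→goal bearing.
Normalize: d = |goal − start| / ρ = 4.576396/1.19 = 3.845711, α = (θ_start − ψ) mod 360° = 75.0345° = 1.309599 rad, β = (θ_goal − ψ) mod 360° = 265.3345° = 4.630960 rad.
Common terms: sin α = 0.966081, cos α = 0.258238, sin β = -0.996687, cos β = -0.081339, cos(α−β) = -0.983885, d² = 14.789492. Work in radians in the unit-radius frame; every candidate has L = ρ·(t + p + q).
LSL: p² = 2 + d² − 2cos(α−β) + 2d(sin α − sin β) = 33.853739; p = √p² = 5.818397; φ = atan2(cos β − cos α, d + sin α − sin β) = -0.058396 rad; t = (φ − α) mod 2π = 4.915191 rad, q = (β − φ) mod 2π = 4.689356 rad → L = 1.19·(4.915191 + 5.818397 + 4.689356) = 1.19·15.422943 = 18.353303 m
RSR: p² = 2 + d² − 2cos(α−β) + 2d(sin β − sin α) = 3.660786; p = √p² = 1.913318; φ = atan2(cos α − cos β, d − sin α + sin β) = 0.178425 rad; t = (α − φ) mod 2π = 1.131173 rad, q = (φ − β) mod 2π = 1.830650 rad → L = 1.19·(1.131173 + 1.913318 + 1.830650) = 1.19·4.875142 = 5.801419 m
LSR: p² = d² − 2 + 2cos(α−β) + 2d(sin α + sin β) = 10.586326; p = √p² = 3.253663; φ = atan2(−cos α − cos β, d + sin α + sin β) − atan2(−2, p) = 0.504817 rad; t = (φ − α) mod 2π = 5.478404 rad, q = (φ − β) mod 2π = 2.157042 rad → L = 1.19·(5.478404 + 3.253663 + 2.157042) = 1.19·10.889110 = 12.958040 m
RSL: p² = d² − 2 + 2cos(α−β) − 2d(sin α + sin β) = 11.057119; p = √p² = 3.325225; φ = atan2(cos α + cos β, d − sin α − sin β) − atan2(2, p) = -0.495890 rad; t = (α − φ) mod 2π = 1.805489 rad, q = (β − φ) mod 2π = 5.126851 rad → L = 1.19·(1.805489 + 3.325225 + 5.126851) = 1.19·10.257565 = 12.206502 m
RLR: c = (6 − d² + 2cos(α−β) + 2d(sin α − sin β))/8 = 0.542402; p = 2π − arccos c = 5.285682 rad; φ = atan2(cos α − cos β, d − sin α + sin β) = 0.178425 rad; t = (α − φ + p/2) mod 2π = 3.774014 rad, q = (α − β − t + p) mod 2π = 4.473492 rad → L = 1.19·(3.774014 + 5.285682 + 4.473492) = 1.19·13.533188 = 16.104494 m
LRL: c = (6 − d² + 2cos(α−β) − 2d(sin α − sin β))/8 = -3.231717, |c| > 1 → infeasible
Shortest: RSR with L = 5.801419 m ≈ 5.8014 m
Convert RSR to answer units (arcs ×180/π): t = 1.131173·180/π = 64.8115°, p = ρ·p = 1.19·1.913318 = 2.2768 m, q = 1.830650·180/π = 104.8885°, L = 5.8014 m.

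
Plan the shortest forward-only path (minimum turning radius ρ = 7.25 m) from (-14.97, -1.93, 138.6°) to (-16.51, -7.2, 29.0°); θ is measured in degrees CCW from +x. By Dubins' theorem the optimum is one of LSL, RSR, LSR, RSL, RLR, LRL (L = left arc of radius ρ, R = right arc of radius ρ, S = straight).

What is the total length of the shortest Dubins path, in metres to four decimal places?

Let ψ = atan2(Δy, Δx) = atan2(-5.27, -1.54) = -106.2894° be the start→goal bearing.
Normalize: d = |goal − start| / ρ = 5.490401/7.25 = 0.757297, α = (θ_start − ψ) mod 360° = 244.8894° = 4.274127 rad, β = (θ_goal − ψ) mod 360° = 135.2894° = 2.361246 rad.
Common terms: sin α = -0.905490, cos α = -0.424367, sin β = 0.703526, cos β = -0.710670, cos(α−β) = -0.335452, d² = 0.573498. Work in radians in the unit-radius frame; every candidate has L = ρ·(t + p + q).
LSL: p² = 2 + d² − 2cos(α−β) + 2d(sin α − sin β) = 0.807396; p = √p² = 0.898552; φ = atan2(cos β − cos α, d + sin α − sin β) = -2.817312 rad; t = (φ − α) mod 2π = 5.474932 rad, q = (β − φ) mod 2π = 5.178558 rad → L = 7.25·(5.474932 + 0.898552 + 5.178558) = 7.25·11.552042 = 83.752304 m
RSR: p² = 2 + d² − 2cos(α−β) + 2d(sin β − sin α) = 5.681407; p = √p² = 2.383570; φ = atan2(cos α − cos β, d − sin α + sin β) = 0.120406 rad; t = (α − φ) mod 2π = 4.153721 rad, q = (φ − β) mod 2π = 4.042345 rad → L = 7.25·(4.153721 + 2.383570 + 4.042345) = 7.25·10.579636 = 76.702363 m
LSR: p² = d² − 2 + 2cos(α−β) + 2d(sin α + sin β) = -2.403299 < 0 → infeasible
RSL: p² = d² − 2 + 2cos(α−β) − 2d(sin α + sin β) = -1.791511 < 0 → infeasible
RLR: c = (6 − d² + 2cos(α−β) + 2d(sin α − sin β))/8 = 0.289824; p = 2π − arccos c = 5.006432 rad; φ = atan2(cos α − cos β, d − sin α + sin β) = 0.120406 rad; t = (α − φ + p/2) mod 2π = 0.373752 rad, q = (α − β − t + p) mod 2π = 0.262376 rad → L = 7.25·(0.373752 + 5.006432 + 0.262376) = 7.25·5.642560 = 40.908558 m
LRL: c = (6 − d² + 2cos(α−β) − 2d(sin α − sin β))/8 = 0.899076; p = 2π − arccos c = 5.830042 rad; φ = atan2(cos β − cos α, d + sin α − sin β) = -2.817312 rad; t = (φ − α + p/2) mod 2π = 2.106768 rad, q = (β − α − t + p) mod 2π = 1.810394 rad → L = 7.25·(2.106768 + 5.830042 + 1.810394) = 7.25·9.747204 = 70.667225 m
Shortest: RLR with L = 40.908558 m ≈ 40.9086 m

40.9086 m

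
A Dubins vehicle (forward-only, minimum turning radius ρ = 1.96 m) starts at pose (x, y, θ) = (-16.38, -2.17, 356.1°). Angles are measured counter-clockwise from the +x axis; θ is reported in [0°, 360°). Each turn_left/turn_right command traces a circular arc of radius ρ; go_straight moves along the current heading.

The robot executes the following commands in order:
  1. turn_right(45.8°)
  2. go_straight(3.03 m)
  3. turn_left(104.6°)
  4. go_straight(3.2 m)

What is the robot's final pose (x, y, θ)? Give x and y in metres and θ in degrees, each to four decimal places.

(-8.1203, -2.4099, 54.9000°)

set_pose: (x, y, θ) = (-16.3800, -2.1700, 356.1000°), ρ = 1.96
turn_right(45.8°): centre at ρ to the right, rotate −45.8° → (-15.0185, -2.8578, 310.3000°)
go_straight(3.03): x += 3.03·cos θ, y += 3.03·sin θ → (-13.0587, -5.1686, 310.3000°)
turn_left(104.6°): centre at ρ to the left, rotate +104.6° → (-9.9603, -5.0279, 414.9000° ≡ 54.9000°)
go_straight(3.2): x += 3.2·cos θ, y += 3.2·sin θ → (-8.1203, -2.4099, 54.9000°)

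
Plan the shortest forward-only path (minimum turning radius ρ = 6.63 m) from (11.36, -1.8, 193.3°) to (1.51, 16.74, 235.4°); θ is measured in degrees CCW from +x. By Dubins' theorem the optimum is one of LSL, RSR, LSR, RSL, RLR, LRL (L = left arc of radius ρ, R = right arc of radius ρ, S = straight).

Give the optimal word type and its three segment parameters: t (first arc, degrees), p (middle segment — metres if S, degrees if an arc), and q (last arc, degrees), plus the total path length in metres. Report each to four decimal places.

RLR: t = 189.9159°, p = 255.2388°, q = 23.2229°, L = 54.1985 m

Let ψ = atan2(Δy, Δx) = atan2(18.54, -9.85) = 117.9810° be the start→goal bearing.
Normalize: d = |goal − start| / ρ = 20.994144/6.63 = 3.166538, α = (θ_start − ψ) mod 360° = 75.3190° = 1.314565 rad, β = (θ_goal − ψ) mod 360° = 117.4190° = 2.049348 rad.
Common terms: sin α = 0.967352, cos α = 0.253437, sin β = 0.887663, cos β = -0.460494, cos(α−β) = 0.741976, d² = 10.026960. Work in radians in the unit-radius frame; every candidate has L = ρ·(t + p + q).
LSL: p² = 2 + d² − 2cos(α−β) + 2d(sin α − sin β) = 11.047688; p = √p² = 3.323806; φ = atan2(cos β − cos α, d + sin α − sin β) = -0.216480 rad; t = (φ − α) mod 2π = 4.752140 rad, q = (β − φ) mod 2π = 2.265829 rad → L = 6.63·(4.752140 + 3.323806 + 2.265829) = 6.63·10.341775 = 68.565969 m
RSR: p² = 2 + d² − 2cos(α−β) + 2d(sin β − sin α) = 10.038330; p = √p² = 3.168332; φ = atan2(cos α − cos β, d − sin α + sin β) = 0.227285 rad; t = (α − φ) mod 2π = 1.087280 rad, q = (φ − β) mod 2π = 4.461122 rad → L = 6.63·(1.087280 + 3.168332 + 4.461122) = 6.63·8.716734 = 57.791947 m
LSR: p² = d² − 2 + 2cos(α−β) + 2d(sin α + sin β) = 21.258859; p = √p² = 4.610733; φ = atan2(−cos α − cos β, d + sin α + sin β) − atan2(−2, p) = 0.450486 rad; t = (φ − α) mod 2π = 5.419107 rad, q = (φ − β) mod 2π = 4.684323 rad → L = 6.63·(5.419107 + 4.610733 + 4.684323) = 6.63·14.714163 = 97.554899 m
RSL: p² = d² − 2 + 2cos(α−β) − 2d(sin α + sin β) = -2.237034 < 0 → infeasible
RLR: c = (6 − d² + 2cos(α−β) + 2d(sin α − sin β))/8 = -0.254791; p = 2π − arccos c = 4.454757 rad; φ = atan2(cos α − cos β, d − sin α + sin β) = 0.227285 rad; t = (α − φ + p/2) mod 2π = 3.314658 rad, q = (α − β − t + p) mod 2π = 0.405315 rad → L = 6.63·(3.314658 + 4.454757 + 0.405315) = 6.63·8.174731 = 54.198464 m
LRL: c = (6 − d² + 2cos(α−β) − 2d(sin α − sin β))/8 = -0.380961; p = 2π − arccos c = 4.321554 rad; φ = atan2(cos β − cos α, d + sin α − sin β) = -0.216480 rad; t = (φ − α + p/2) mod 2π = 0.629732 rad, q = (β − α − t + p) mod 2π = 4.426605 rad → L = 6.63·(0.629732 + 4.321554 + 4.426605) = 6.63·9.377891 = 62.175416 m
Shortest: RLR with L = 54.198464 m ≈ 54.1985 m
Convert RLR to answer units (arcs ×180/π): t = 3.314658·180/π = 189.9159°, p = 4.454757·180/π = 255.2388°, q = 0.405315·180/π = 23.2229°, L = 54.1985 m.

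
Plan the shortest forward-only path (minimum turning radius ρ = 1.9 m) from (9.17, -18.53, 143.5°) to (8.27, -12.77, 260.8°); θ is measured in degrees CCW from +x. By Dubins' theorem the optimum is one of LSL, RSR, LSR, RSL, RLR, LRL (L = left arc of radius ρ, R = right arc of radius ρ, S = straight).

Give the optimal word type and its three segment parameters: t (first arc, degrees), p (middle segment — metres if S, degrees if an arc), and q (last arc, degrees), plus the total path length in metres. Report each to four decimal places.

RSL: t = 126.3618°, p = 1.0100 m, q = 243.6618°, L = 13.2805 m

Let ψ = atan2(Δy, Δx) = atan2(5.76, -0.90) = 98.8807° be the start→goal bearing.
Normalize: d = |goal − start| / ρ = 5.829889/1.9 = 3.068362, α = (θ_start − ψ) mod 360° = 44.6193° = 0.778754 rad, β = (θ_goal − ψ) mod 360° = 161.9193° = 2.826026 rad.
Common terms: sin α = 0.702393, cos α = 0.711789, sin β = 0.310356, cos β = -0.950621, cos(α−β) = -0.458650, d² = 9.414848. Work in radians in the unit-radius frame; every candidate has L = ρ·(t + p + q).
LSL: p² = 2 + d² − 2cos(α−β) + 2d(sin α − sin β) = 14.737975; p = √p² = 3.839007; φ = atan2(cos β − cos α, d + sin α − sin β) = -0.447853 rad; t = (φ − α) mod 2π = 5.056578 rad, q = (β − φ) mod 2π = 3.273878 rad → L = 1.9·(5.056578 + 3.839007 + 3.273878) = 1.9·12.169464 = 23.121981 m
RSR: p² = 2 + d² − 2cos(α−β) + 2d(sin β − sin α) = 9.926319; p = √p² = 3.150606; φ = atan2(cos α − cos β, d − sin α + sin β) = 0.555829 rad; t = (α − φ) mod 2π = 0.222926 rad, q = (φ − β) mod 2π = 4.012989 rad → L = 1.9·(0.222926 + 3.150606 + 4.012989) = 1.9·7.386520 = 14.034388 m
LSR: p² = d² − 2 + 2cos(α−β) + 2d(sin α + sin β) = 12.712510; p = √p² = 3.565461; φ = atan2(−cos α − cos β, d + sin α + sin β) − atan2(−2, p) = 0.569656 rad; t = (φ − α) mod 2π = 6.074087 rad, q = (φ − β) mod 2π = 4.026816 rad → L = 1.9·(6.074087 + 3.565461 + 4.026816) = 1.9·13.666364 = 25.966091 m
RSL: p² = d² − 2 + 2cos(α−β) − 2d(sin α + sin β) = 0.282587; p = √p² = 0.531589; φ = atan2(cos α + cos β, d − sin α − sin β) − atan2(2, p) = -1.426675 rad; t = (α − φ) mod 2π = 2.205429 rad, q = (β − φ) mod 2π = 4.252700 rad → L = 1.9·(2.205429 + 0.531589 + 4.252700) = 1.9·6.989719 = 13.280466 m
RLR: c = (6 − d² + 2cos(α−β) + 2d(sin α − sin β))/8 = -0.240790; p = 2π − arccos c = 4.469209 rad; φ = atan2(cos α − cos β, d − sin α + sin β) = 0.555829 rad; t = (α − φ + p/2) mod 2π = 2.457530 rad, q = (α − β − t + p) mod 2π = 6.247593 rad → L = 1.9·(2.457530 + 4.469209 + 6.247593) = 1.9·13.174333 = 25.031233 m
LRL: c = (6 − d² + 2cos(α−β) − 2d(sin α − sin β))/8 = -0.842247; p = 2π − arccos c = 3.710951 rad; φ = atan2(cos β − cos α, d + sin α − sin β) = -0.447853 rad; t = (φ − α + p/2) mod 2π = 0.628868 rad, q = (β − α − t + p) mod 2π = 5.129354 rad → L = 1.9·(0.628868 + 3.710951 + 5.129354) = 1.9·9.469174 = 17.991430 m
Shortest: RSL with L = 13.280466 m ≈ 13.2805 m
Convert RSL to answer units (arcs ×180/π): t = 2.205429·180/π = 126.3618°, p = ρ·p = 1.9·0.531589 = 1.0100 m, q = 4.252700·180/π = 243.6618°, L = 13.2805 m.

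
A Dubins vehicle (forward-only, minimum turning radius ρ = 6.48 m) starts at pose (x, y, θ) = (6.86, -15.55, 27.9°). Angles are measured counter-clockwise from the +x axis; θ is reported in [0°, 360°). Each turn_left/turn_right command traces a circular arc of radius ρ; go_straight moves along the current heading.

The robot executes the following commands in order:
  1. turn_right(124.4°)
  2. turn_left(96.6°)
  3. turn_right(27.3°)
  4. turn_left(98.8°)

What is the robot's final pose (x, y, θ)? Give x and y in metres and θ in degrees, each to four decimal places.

(34.8642, -26.2225, 71.6000°)

set_pose: (x, y, θ) = (6.8600, -15.5500, 27.9000°), ρ = 6.48
turn_right(124.4°): centre at ρ to the right, rotate −124.4° → (16.3305, -22.0104, -96.5000° ≡ 263.5000°)
turn_left(96.6°): centre at ρ to the left, rotate +96.6° → (22.7802, -29.2239, 360.1000° ≡ 0.1000°)
turn_right(27.3°): centre at ρ to the right, rotate −27.3° → (25.7535, -29.9405, -27.2000° ≡ 332.8000°)
turn_left(98.8°): centre at ρ to the left, rotate +98.8° → (34.8642, -26.2225, 431.6000° ≡ 71.6000°)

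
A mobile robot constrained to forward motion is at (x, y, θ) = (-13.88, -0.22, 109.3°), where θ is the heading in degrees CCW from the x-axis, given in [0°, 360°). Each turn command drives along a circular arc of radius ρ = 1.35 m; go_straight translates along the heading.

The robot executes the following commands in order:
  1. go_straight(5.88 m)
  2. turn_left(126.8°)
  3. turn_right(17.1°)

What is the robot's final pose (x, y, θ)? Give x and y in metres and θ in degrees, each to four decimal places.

set_pose: (x, y, θ) = (-13.8800, -0.2200, 109.3000°), ρ = 1.35
go_straight(5.88): x += 5.88·cos θ, y += 5.88·sin θ → (-15.8234, 5.3295, 109.3000°)
turn_left(126.8°): centre at ρ to the left, rotate +126.8° → (-18.2181, 5.6363, 236.1000°)
turn_right(17.1°): centre at ρ to the right, rotate −17.1° → (-18.4890, 5.3401, 219.0000°)

(-18.4890, 5.3401, 219.0000°)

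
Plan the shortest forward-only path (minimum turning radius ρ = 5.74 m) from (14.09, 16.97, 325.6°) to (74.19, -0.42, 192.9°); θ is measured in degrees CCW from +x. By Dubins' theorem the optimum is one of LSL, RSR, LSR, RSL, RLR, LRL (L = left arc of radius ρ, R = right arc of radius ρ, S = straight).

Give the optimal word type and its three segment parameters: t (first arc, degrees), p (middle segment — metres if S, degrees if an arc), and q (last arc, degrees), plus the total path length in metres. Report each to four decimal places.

Let ψ = atan2(Δy, Δx) = atan2(-17.39, 60.10) = -16.1379° be the start→goal bearing.
Normalize: d = |goal − start| / ρ = 62.565343/5.74 = 10.899885, α = (θ_start − ψ) mod 360° = 341.7379° = 5.964451 rad, β = (θ_goal − ψ) mod 360° = 209.0379° = 3.648399 rad.
Common terms: sin α = -0.313365, cos α = 0.949633, sin β = -0.485387, cos β = -0.874299, cos(α−β) = -0.678160, d² = 118.807503. Work in radians in the unit-radius frame; every candidate has L = ρ·(t + p + q).
LSL: p² = 2 + d² − 2cos(α−β) + 2d(sin α − sin β) = 125.913870; p = √p² = 11.221135; φ = atan2(cos β − cos α, d + sin α − sin β) = -0.163269 rad; t = (φ − α) mod 2π = 0.155466 rad, q = (β − φ) mod 2π = 3.811668 rad → L = 5.74·(0.155466 + 11.221135 + 3.811668) = 5.74·15.188268 = 87.180660 m
RSR: p² = 2 + d² − 2cos(α−β) + 2d(sin β − sin α) = 118.413775; p = √p² = 10.881809; φ = atan2(cos α − cos β, d − sin α + sin β) = 0.168408 rad; t = (α − φ) mod 2π = 5.796043 rad, q = (φ − β) mod 2π = 2.803194 rad → L = 5.74·(5.796043 + 10.881809 + 2.803194) = 5.74·19.481047 = 111.821208 m
LSR: p² = d² − 2 + 2cos(α−β) + 2d(sin α + sin β) = 98.038563; p = √p² = 9.901442; φ = atan2(−cos α − cos β, d + sin α + sin β) − atan2(−2, p) = 0.191851 rad; t = (φ − α) mod 2π = 0.510586 rad, q = (φ − β) mod 2π = 2.826638 rad → L = 5.74·(0.510586 + 9.901442 + 2.826638) = 5.74·13.238666 = 75.989942 m
RSL: p² = d² − 2 + 2cos(α−β) − 2d(sin α + sin β) = 132.863805; p = √p² = 11.526656; φ = atan2(cos α + cos β, d − sin α − sin β) − atan2(2, p) = -0.165361 rad; t = (α − φ) mod 2π = 6.129812 rad, q = (β − φ) mod 2π = 3.813760 rad → L = 5.74·(6.129812 + 11.526656 + 3.813760) = 5.74·21.470228 = 123.239108 m
RLR: c = (6 − d² + 2cos(α−β) + 2d(sin α − sin β))/8 = -13.801722, |c| > 1 → infeasible
LRL: c = (6 − d² + 2cos(α−β) − 2d(sin α − sin β))/8 = -14.739234, |c| > 1 → infeasible
Shortest: LSR with L = 75.989942 m ≈ 75.9899 m
Convert LSR to answer units (arcs ×180/π): t = 0.510586·180/π = 29.2544°, p = ρ·p = 5.74·9.901442 = 56.8343 m, q = 2.826638·180/π = 161.9544°, L = 75.9899 m.

LSR: t = 29.2544°, p = 56.8343 m, q = 161.9544°, L = 75.9899 m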